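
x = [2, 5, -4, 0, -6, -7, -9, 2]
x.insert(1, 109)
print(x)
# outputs [2, 109, 5, -4, 0, -6, -7, -9, 2]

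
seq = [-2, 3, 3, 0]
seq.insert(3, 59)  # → [-2, 3, 3, 59, 0]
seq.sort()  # [-2, 0, 3, 3, 59]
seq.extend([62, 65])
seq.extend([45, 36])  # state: [-2, 0, 3, 3, 59, 62, 65, 45, 36]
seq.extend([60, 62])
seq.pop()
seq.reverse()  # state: [60, 36, 45, 65, 62, 59, 3, 3, 0, -2]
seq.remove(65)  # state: [60, 36, 45, 62, 59, 3, 3, 0, -2]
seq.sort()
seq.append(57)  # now [-2, 0, 3, 3, 36, 45, 59, 60, 62, 57]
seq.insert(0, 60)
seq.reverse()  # [57, 62, 60, 59, 45, 36, 3, 3, 0, -2, 60]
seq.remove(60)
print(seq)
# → [57, 62, 59, 45, 36, 3, 3, 0, -2, 60]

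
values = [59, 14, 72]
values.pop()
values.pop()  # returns 14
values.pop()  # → 59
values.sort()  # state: []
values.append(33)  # [33]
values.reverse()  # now [33]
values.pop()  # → 33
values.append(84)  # [84]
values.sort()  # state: [84]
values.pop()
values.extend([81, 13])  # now [81, 13]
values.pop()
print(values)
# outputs [81]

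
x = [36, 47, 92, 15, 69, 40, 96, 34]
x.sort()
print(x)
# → [15, 34, 36, 40, 47, 69, 92, 96]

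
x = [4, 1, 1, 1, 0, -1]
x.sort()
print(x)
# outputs [-1, 0, 1, 1, 1, 4]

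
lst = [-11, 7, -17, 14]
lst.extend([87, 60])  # [-11, 7, -17, 14, 87, 60]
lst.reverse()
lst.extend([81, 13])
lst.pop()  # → 13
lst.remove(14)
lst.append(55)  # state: [60, 87, -17, 7, -11, 81, 55]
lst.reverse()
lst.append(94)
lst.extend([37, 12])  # [55, 81, -11, 7, -17, 87, 60, 94, 37, 12]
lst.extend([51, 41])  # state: [55, 81, -11, 7, -17, 87, 60, 94, 37, 12, 51, 41]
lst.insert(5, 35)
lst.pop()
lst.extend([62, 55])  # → [55, 81, -11, 7, -17, 35, 87, 60, 94, 37, 12, 51, 62, 55]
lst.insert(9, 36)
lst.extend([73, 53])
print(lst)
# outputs [55, 81, -11, 7, -17, 35, 87, 60, 94, 36, 37, 12, 51, 62, 55, 73, 53]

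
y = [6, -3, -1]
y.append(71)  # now [6, -3, -1, 71]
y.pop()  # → 71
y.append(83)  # [6, -3, -1, 83]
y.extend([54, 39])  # [6, -3, -1, 83, 54, 39]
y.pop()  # 39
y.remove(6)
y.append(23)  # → [-3, -1, 83, 54, 23]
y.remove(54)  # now [-3, -1, 83, 23]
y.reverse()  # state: [23, 83, -1, -3]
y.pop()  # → -3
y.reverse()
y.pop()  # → 23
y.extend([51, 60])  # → [-1, 83, 51, 60]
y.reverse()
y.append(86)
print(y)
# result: [60, 51, 83, -1, 86]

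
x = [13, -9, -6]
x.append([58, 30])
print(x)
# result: [13, -9, -6, [58, 30]]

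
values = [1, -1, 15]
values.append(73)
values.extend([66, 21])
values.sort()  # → [-1, 1, 15, 21, 66, 73]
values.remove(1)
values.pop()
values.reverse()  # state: [66, 21, 15, -1]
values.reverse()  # [-1, 15, 21, 66]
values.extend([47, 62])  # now [-1, 15, 21, 66, 47, 62]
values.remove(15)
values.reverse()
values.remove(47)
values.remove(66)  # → [62, 21, -1]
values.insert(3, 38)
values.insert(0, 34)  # [34, 62, 21, -1, 38]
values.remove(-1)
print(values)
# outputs [34, 62, 21, 38]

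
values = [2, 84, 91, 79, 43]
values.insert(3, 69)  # [2, 84, 91, 69, 79, 43]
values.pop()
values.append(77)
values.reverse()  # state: [77, 79, 69, 91, 84, 2]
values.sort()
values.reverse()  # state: [91, 84, 79, 77, 69, 2]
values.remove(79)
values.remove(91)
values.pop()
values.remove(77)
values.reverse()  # [69, 84]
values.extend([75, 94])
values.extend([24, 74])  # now [69, 84, 75, 94, 24, 74]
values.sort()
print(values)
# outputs [24, 69, 74, 75, 84, 94]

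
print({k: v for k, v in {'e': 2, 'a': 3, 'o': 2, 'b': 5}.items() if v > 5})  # {}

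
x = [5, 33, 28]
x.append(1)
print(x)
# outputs [5, 33, 28, 1]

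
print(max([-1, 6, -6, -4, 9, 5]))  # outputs 9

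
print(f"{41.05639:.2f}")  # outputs 41.06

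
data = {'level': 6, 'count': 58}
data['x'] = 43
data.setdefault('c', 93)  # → 93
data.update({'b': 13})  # {'level': 6, 'count': 58, 'x': 43, 'c': 93, 'b': 13}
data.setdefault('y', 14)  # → 14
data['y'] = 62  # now {'level': 6, 'count': 58, 'x': 43, 'c': 93, 'b': 13, 'y': 62}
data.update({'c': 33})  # {'level': 6, 'count': 58, 'x': 43, 'c': 33, 'b': 13, 'y': 62}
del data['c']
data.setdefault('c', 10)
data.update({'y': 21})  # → {'level': 6, 'count': 58, 'x': 43, 'b': 13, 'y': 21, 'c': 10}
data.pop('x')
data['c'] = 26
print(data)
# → {'level': 6, 'count': 58, 'b': 13, 'y': 21, 'c': 26}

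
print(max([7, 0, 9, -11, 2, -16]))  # 9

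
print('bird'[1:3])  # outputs ir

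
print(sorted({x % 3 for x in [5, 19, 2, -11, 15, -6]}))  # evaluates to [0, 1, 2]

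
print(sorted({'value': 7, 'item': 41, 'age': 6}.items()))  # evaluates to [('age', 6), ('item', 41), ('value', 7)]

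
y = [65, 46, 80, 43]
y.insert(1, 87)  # [65, 87, 46, 80, 43]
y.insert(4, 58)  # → [65, 87, 46, 80, 58, 43]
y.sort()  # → [43, 46, 58, 65, 80, 87]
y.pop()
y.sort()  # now [43, 46, 58, 65, 80]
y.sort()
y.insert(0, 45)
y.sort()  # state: [43, 45, 46, 58, 65, 80]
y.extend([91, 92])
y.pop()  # 92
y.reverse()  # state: [91, 80, 65, 58, 46, 45, 43]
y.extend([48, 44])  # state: [91, 80, 65, 58, 46, 45, 43, 48, 44]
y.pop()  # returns 44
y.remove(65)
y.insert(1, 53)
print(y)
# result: [91, 53, 80, 58, 46, 45, 43, 48]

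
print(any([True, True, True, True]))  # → True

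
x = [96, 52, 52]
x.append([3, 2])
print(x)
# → [96, 52, 52, [3, 2]]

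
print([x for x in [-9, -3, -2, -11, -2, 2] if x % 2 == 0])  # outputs [-2, -2, 2]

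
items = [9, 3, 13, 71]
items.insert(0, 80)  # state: [80, 9, 3, 13, 71]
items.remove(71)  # [80, 9, 3, 13]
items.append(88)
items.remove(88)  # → [80, 9, 3, 13]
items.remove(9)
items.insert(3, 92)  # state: [80, 3, 13, 92]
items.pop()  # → 92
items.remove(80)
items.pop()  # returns 13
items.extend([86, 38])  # [3, 86, 38]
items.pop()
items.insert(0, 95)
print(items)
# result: [95, 3, 86]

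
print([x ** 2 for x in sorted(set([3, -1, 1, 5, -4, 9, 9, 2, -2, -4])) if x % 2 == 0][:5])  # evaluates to [16, 4, 4]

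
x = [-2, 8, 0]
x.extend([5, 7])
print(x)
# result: [-2, 8, 0, 5, 7]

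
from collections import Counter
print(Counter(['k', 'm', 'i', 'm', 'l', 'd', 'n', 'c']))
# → Counter({'m': 2, 'k': 1, 'i': 1, 'l': 1, 'd': 1, 'n': 1, 'c': 1})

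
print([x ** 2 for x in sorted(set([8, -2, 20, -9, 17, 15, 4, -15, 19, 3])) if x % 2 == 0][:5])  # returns [4, 16, 64, 400]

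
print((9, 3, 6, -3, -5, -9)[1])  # 3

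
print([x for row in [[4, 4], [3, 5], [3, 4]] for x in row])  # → [4, 4, 3, 5, 3, 4]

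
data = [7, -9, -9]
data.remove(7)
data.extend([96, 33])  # [-9, -9, 96, 33]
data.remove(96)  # [-9, -9, 33]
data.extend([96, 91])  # [-9, -9, 33, 96, 91]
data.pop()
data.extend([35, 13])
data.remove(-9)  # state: [-9, 33, 96, 35, 13]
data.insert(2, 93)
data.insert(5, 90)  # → [-9, 33, 93, 96, 35, 90, 13]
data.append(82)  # [-9, 33, 93, 96, 35, 90, 13, 82]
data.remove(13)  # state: [-9, 33, 93, 96, 35, 90, 82]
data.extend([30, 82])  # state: [-9, 33, 93, 96, 35, 90, 82, 30, 82]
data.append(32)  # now [-9, 33, 93, 96, 35, 90, 82, 30, 82, 32]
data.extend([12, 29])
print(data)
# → [-9, 33, 93, 96, 35, 90, 82, 30, 82, 32, 12, 29]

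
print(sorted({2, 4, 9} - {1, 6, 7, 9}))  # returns [2, 4]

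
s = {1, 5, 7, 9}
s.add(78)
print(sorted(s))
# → [1, 5, 7, 9, 78]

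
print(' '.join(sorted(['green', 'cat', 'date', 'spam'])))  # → cat date green spam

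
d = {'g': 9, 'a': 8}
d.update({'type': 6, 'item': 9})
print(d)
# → {'g': 9, 'a': 8, 'type': 6, 'item': 9}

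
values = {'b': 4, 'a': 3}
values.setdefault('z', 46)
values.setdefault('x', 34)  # 34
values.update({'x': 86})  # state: {'b': 4, 'a': 3, 'z': 46, 'x': 86}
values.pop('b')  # 4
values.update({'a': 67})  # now {'a': 67, 'z': 46, 'x': 86}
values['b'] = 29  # {'a': 67, 'z': 46, 'x': 86, 'b': 29}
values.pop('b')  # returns 29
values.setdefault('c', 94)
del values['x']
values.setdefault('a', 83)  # 67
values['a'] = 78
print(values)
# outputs {'a': 78, 'z': 46, 'c': 94}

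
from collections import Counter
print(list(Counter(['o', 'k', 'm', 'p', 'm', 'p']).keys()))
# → ['o', 'k', 'm', 'p']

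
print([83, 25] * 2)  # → [83, 25, 83, 25]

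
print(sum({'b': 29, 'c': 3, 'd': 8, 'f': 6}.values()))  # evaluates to 46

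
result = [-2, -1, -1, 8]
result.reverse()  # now [8, -1, -1, -2]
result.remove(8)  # [-1, -1, -2]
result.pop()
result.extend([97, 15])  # [-1, -1, 97, 15]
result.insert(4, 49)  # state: [-1, -1, 97, 15, 49]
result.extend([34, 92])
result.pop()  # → 92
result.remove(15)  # [-1, -1, 97, 49, 34]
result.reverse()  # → [34, 49, 97, -1, -1]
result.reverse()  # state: [-1, -1, 97, 49, 34]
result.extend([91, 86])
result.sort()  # [-1, -1, 34, 49, 86, 91, 97]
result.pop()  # 97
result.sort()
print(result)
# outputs [-1, -1, 34, 49, 86, 91]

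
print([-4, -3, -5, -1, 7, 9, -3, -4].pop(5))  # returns 9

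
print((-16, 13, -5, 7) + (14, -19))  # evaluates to (-16, 13, -5, 7, 14, -19)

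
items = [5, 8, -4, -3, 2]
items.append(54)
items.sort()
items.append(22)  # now [-4, -3, 2, 5, 8, 54, 22]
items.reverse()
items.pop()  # -4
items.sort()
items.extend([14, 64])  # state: [-3, 2, 5, 8, 22, 54, 14, 64]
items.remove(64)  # [-3, 2, 5, 8, 22, 54, 14]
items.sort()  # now [-3, 2, 5, 8, 14, 22, 54]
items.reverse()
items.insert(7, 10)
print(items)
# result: [54, 22, 14, 8, 5, 2, -3, 10]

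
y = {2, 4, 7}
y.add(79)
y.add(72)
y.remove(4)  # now {2, 7, 72, 79}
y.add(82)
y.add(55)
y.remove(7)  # {2, 55, 72, 79, 82}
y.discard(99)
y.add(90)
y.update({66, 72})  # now {2, 55, 66, 72, 79, 82, 90}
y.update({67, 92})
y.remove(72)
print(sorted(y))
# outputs [2, 55, 66, 67, 79, 82, 90, 92]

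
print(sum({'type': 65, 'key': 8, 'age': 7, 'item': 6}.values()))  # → 86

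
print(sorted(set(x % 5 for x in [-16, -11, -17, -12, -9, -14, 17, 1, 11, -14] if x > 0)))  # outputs [1, 2]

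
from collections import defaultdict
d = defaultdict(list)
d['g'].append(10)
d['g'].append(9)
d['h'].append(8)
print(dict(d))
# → {'g': [10, 9], 'h': [8]}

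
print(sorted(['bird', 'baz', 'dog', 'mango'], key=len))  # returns ['baz', 'dog', 'bird', 'mango']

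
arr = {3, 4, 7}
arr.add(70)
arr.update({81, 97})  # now {3, 4, 7, 70, 81, 97}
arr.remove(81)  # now {3, 4, 7, 70, 97}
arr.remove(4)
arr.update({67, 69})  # {3, 7, 67, 69, 70, 97}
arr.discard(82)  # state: {3, 7, 67, 69, 70, 97}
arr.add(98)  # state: {3, 7, 67, 69, 70, 97, 98}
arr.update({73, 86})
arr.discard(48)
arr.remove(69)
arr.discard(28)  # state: {3, 7, 67, 70, 73, 86, 97, 98}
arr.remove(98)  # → {3, 7, 67, 70, 73, 86, 97}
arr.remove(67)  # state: {3, 7, 70, 73, 86, 97}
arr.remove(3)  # {7, 70, 73, 86, 97}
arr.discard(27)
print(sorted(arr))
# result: [7, 70, 73, 86, 97]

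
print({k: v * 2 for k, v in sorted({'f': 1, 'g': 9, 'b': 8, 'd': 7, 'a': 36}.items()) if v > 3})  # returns {'a': 72, 'b': 16, 'd': 14, 'g': 18}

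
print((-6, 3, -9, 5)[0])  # -6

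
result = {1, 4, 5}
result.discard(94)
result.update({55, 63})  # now {1, 4, 5, 55, 63}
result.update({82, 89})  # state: {1, 4, 5, 55, 63, 82, 89}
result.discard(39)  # {1, 4, 5, 55, 63, 82, 89}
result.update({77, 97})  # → {1, 4, 5, 55, 63, 77, 82, 89, 97}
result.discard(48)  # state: {1, 4, 5, 55, 63, 77, 82, 89, 97}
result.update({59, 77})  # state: {1, 4, 5, 55, 59, 63, 77, 82, 89, 97}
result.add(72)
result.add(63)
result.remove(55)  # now {1, 4, 5, 59, 63, 72, 77, 82, 89, 97}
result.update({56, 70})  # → {1, 4, 5, 56, 59, 63, 70, 72, 77, 82, 89, 97}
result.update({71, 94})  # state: {1, 4, 5, 56, 59, 63, 70, 71, 72, 77, 82, 89, 94, 97}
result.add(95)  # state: {1, 4, 5, 56, 59, 63, 70, 71, 72, 77, 82, 89, 94, 95, 97}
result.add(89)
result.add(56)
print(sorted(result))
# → [1, 4, 5, 56, 59, 63, 70, 71, 72, 77, 82, 89, 94, 95, 97]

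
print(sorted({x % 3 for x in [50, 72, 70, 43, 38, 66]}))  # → [0, 1, 2]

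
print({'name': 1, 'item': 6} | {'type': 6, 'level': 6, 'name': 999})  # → {'name': 999, 'item': 6, 'type': 6, 'level': 6}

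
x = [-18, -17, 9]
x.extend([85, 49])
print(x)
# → [-18, -17, 9, 85, 49]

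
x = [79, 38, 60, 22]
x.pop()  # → 22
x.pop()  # 60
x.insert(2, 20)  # [79, 38, 20]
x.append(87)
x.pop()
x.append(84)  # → [79, 38, 20, 84]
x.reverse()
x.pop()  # 79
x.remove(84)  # [20, 38]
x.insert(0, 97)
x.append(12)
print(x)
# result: [97, 20, 38, 12]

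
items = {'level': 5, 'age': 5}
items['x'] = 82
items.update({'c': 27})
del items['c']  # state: {'level': 5, 'age': 5, 'x': 82}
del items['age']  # {'level': 5, 'x': 82}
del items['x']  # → {'level': 5}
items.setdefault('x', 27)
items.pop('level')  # 5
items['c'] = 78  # {'x': 27, 'c': 78}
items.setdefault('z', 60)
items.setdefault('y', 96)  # 96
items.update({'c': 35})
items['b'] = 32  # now {'x': 27, 'c': 35, 'z': 60, 'y': 96, 'b': 32}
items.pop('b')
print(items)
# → {'x': 27, 'c': 35, 'z': 60, 'y': 96}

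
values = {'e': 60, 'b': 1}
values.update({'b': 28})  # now {'e': 60, 'b': 28}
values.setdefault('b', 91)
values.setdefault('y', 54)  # 54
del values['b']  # {'e': 60, 'y': 54}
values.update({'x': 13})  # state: {'e': 60, 'y': 54, 'x': 13}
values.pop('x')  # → 13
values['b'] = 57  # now {'e': 60, 'y': 54, 'b': 57}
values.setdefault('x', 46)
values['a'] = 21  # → {'e': 60, 'y': 54, 'b': 57, 'x': 46, 'a': 21}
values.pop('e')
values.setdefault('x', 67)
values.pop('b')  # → 57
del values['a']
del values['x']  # {'y': 54}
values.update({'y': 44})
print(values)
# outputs {'y': 44}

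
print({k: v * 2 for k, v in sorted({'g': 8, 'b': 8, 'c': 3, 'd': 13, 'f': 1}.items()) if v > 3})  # {'b': 16, 'd': 26, 'g': 16}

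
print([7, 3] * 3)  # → [7, 3, 7, 3, 7, 3]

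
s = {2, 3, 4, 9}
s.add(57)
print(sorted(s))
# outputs [2, 3, 4, 9, 57]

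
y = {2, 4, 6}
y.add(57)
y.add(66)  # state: {2, 4, 6, 57, 66}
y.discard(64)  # {2, 4, 6, 57, 66}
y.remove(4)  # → {2, 6, 57, 66}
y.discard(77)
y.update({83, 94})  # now {2, 6, 57, 66, 83, 94}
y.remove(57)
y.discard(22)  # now {2, 6, 66, 83, 94}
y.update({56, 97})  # {2, 6, 56, 66, 83, 94, 97}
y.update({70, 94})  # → {2, 6, 56, 66, 70, 83, 94, 97}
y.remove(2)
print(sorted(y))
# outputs [6, 56, 66, 70, 83, 94, 97]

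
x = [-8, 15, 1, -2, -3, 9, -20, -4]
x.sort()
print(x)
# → [-20, -8, -4, -3, -2, 1, 9, 15]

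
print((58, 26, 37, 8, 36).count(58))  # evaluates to 1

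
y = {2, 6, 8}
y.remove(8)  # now {2, 6}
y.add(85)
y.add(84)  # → {2, 6, 84, 85}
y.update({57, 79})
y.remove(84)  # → {2, 6, 57, 79, 85}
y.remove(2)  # {6, 57, 79, 85}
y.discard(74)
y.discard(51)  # {6, 57, 79, 85}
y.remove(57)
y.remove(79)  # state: {6, 85}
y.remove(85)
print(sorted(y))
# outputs [6]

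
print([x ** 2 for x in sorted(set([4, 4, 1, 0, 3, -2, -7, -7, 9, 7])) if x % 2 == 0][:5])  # [4, 0, 16]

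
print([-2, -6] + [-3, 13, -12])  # [-2, -6, -3, 13, -12]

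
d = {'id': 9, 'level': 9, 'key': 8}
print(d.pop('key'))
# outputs 8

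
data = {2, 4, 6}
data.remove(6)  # {2, 4}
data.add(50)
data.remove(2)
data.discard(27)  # {4, 50}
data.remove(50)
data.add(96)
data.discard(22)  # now {4, 96}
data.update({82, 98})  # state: {4, 82, 96, 98}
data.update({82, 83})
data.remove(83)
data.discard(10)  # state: {4, 82, 96, 98}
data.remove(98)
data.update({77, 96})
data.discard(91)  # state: {4, 77, 82, 96}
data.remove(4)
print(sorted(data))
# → [77, 82, 96]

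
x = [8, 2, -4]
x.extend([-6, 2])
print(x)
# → [8, 2, -4, -6, 2]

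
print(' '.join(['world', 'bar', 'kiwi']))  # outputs world bar kiwi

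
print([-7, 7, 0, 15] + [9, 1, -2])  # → [-7, 7, 0, 15, 9, 1, -2]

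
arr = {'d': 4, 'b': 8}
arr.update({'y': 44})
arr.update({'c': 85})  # {'d': 4, 'b': 8, 'y': 44, 'c': 85}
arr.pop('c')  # 85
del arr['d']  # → {'b': 8, 'y': 44}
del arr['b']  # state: {'y': 44}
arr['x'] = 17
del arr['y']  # {'x': 17}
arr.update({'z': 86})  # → {'x': 17, 'z': 86}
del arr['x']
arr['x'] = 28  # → {'z': 86, 'x': 28}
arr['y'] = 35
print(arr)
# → {'z': 86, 'x': 28, 'y': 35}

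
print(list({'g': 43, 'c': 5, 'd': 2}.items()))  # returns [('g', 43), ('c', 5), ('d', 2)]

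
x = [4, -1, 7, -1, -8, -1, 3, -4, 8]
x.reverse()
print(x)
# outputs [8, -4, 3, -1, -8, -1, 7, -1, 4]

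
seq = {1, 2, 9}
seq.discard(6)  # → {1, 2, 9}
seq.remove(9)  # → {1, 2}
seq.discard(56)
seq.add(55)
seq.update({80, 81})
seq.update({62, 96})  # {1, 2, 55, 62, 80, 81, 96}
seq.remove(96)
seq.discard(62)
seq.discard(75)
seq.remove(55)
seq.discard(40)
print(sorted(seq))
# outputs [1, 2, 80, 81]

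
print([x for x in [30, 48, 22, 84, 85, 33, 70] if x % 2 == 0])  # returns [30, 48, 22, 84, 70]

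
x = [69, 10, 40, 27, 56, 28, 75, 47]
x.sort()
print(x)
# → [10, 27, 28, 40, 47, 56, 69, 75]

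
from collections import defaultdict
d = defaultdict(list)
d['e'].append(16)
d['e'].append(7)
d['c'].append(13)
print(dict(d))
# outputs {'e': [16, 7], 'c': [13]}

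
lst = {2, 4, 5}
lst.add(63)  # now {2, 4, 5, 63}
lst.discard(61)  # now {2, 4, 5, 63}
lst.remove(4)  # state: {2, 5, 63}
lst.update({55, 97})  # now {2, 5, 55, 63, 97}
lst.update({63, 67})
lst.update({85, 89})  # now {2, 5, 55, 63, 67, 85, 89, 97}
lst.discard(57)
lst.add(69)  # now {2, 5, 55, 63, 67, 69, 85, 89, 97}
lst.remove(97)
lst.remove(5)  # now {2, 55, 63, 67, 69, 85, 89}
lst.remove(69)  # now {2, 55, 63, 67, 85, 89}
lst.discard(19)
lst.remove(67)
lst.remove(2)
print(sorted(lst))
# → [55, 63, 85, 89]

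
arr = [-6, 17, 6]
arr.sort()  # [-6, 6, 17]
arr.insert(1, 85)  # [-6, 85, 6, 17]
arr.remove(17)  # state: [-6, 85, 6]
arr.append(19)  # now [-6, 85, 6, 19]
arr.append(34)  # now [-6, 85, 6, 19, 34]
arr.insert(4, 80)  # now [-6, 85, 6, 19, 80, 34]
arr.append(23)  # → [-6, 85, 6, 19, 80, 34, 23]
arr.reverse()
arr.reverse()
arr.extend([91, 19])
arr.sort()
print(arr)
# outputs [-6, 6, 19, 19, 23, 34, 80, 85, 91]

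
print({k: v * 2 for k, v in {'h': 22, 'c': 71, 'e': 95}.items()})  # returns {'h': 44, 'c': 142, 'e': 190}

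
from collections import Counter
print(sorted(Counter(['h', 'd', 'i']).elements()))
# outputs ['d', 'h', 'i']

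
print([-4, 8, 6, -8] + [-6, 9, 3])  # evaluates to [-4, 8, 6, -8, -6, 9, 3]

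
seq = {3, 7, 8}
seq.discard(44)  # {3, 7, 8}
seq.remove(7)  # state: {3, 8}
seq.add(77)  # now {3, 8, 77}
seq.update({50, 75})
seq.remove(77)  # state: {3, 8, 50, 75}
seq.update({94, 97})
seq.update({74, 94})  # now {3, 8, 50, 74, 75, 94, 97}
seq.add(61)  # {3, 8, 50, 61, 74, 75, 94, 97}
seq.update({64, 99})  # {3, 8, 50, 61, 64, 74, 75, 94, 97, 99}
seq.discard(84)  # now {3, 8, 50, 61, 64, 74, 75, 94, 97, 99}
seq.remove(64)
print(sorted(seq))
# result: [3, 8, 50, 61, 74, 75, 94, 97, 99]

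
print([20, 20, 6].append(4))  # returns None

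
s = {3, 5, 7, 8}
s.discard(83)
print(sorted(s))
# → [3, 5, 7, 8]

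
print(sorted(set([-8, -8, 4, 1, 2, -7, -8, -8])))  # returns [-8, -7, 1, 2, 4]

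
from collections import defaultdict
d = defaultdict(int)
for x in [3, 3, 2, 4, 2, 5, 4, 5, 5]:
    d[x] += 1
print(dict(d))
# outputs {3: 2, 2: 2, 4: 2, 5: 3}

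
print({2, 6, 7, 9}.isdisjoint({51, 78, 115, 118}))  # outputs True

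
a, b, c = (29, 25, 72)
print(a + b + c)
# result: 126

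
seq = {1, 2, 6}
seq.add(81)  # {1, 2, 6, 81}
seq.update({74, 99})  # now {1, 2, 6, 74, 81, 99}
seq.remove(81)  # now {1, 2, 6, 74, 99}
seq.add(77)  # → {1, 2, 6, 74, 77, 99}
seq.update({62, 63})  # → {1, 2, 6, 62, 63, 74, 77, 99}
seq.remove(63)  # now {1, 2, 6, 62, 74, 77, 99}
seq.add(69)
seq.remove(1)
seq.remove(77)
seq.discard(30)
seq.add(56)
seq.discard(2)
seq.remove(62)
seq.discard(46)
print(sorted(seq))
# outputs [6, 56, 69, 74, 99]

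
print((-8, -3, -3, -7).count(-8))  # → 1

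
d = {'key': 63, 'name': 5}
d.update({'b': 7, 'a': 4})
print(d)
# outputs {'key': 63, 'name': 5, 'b': 7, 'a': 4}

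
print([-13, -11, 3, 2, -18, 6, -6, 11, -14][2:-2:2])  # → [3, -18, -6]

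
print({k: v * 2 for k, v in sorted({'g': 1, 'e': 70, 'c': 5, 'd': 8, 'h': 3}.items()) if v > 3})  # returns {'c': 10, 'd': 16, 'e': 140}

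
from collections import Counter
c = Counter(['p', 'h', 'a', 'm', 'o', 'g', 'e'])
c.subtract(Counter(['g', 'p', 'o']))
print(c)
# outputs Counter({'h': 1, 'a': 1, 'm': 1, 'e': 1, 'p': 0, 'o': 0, 'g': 0})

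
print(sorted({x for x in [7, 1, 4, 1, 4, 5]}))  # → [1, 4, 5, 7]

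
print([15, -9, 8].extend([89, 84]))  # None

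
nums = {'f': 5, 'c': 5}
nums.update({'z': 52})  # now {'f': 5, 'c': 5, 'z': 52}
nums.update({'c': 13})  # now {'f': 5, 'c': 13, 'z': 52}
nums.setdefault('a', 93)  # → 93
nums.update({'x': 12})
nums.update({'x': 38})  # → {'f': 5, 'c': 13, 'z': 52, 'a': 93, 'x': 38}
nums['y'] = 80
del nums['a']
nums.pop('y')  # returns 80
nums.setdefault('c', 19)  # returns 13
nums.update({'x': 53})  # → {'f': 5, 'c': 13, 'z': 52, 'x': 53}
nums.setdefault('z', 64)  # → 52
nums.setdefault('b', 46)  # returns 46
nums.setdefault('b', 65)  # 46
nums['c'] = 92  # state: {'f': 5, 'c': 92, 'z': 52, 'x': 53, 'b': 46}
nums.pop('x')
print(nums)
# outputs {'f': 5, 'c': 92, 'z': 52, 'b': 46}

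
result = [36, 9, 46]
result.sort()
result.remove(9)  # [36, 46]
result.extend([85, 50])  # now [36, 46, 85, 50]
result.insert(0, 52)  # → [52, 36, 46, 85, 50]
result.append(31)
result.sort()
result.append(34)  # [31, 36, 46, 50, 52, 85, 34]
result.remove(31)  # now [36, 46, 50, 52, 85, 34]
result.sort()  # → [34, 36, 46, 50, 52, 85]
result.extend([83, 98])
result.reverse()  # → [98, 83, 85, 52, 50, 46, 36, 34]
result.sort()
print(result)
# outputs [34, 36, 46, 50, 52, 83, 85, 98]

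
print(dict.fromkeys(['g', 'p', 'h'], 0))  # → {'g': 0, 'p': 0, 'h': 0}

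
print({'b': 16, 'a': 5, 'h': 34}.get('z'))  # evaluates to None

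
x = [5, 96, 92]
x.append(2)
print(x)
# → [5, 96, 92, 2]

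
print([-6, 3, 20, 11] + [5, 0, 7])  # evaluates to [-6, 3, 20, 11, 5, 0, 7]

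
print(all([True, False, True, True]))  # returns False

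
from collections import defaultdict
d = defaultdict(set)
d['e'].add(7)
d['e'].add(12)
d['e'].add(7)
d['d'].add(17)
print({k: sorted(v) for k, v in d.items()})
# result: {'e': [7, 12], 'd': [17]}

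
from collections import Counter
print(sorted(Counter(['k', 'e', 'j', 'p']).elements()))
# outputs ['e', 'j', 'k', 'p']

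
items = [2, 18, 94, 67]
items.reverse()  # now [67, 94, 18, 2]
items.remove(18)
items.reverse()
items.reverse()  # [67, 94, 2]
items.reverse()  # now [2, 94, 67]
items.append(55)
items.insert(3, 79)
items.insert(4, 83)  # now [2, 94, 67, 79, 83, 55]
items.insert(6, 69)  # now [2, 94, 67, 79, 83, 55, 69]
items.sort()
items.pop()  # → 94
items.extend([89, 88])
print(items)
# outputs [2, 55, 67, 69, 79, 83, 89, 88]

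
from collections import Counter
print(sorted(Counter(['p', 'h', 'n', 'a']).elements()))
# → ['a', 'h', 'n', 'p']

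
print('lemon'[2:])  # mon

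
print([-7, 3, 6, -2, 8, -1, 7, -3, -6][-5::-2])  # [8, 6, -7]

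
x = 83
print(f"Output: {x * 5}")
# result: Output: 415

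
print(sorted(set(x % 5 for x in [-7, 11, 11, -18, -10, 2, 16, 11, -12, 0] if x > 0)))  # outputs [1, 2]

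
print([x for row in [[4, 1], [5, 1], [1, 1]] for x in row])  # [4, 1, 5, 1, 1, 1]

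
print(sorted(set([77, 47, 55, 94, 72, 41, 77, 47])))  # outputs [41, 47, 55, 72, 77, 94]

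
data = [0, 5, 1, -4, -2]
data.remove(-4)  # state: [0, 5, 1, -2]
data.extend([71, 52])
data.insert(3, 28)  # [0, 5, 1, 28, -2, 71, 52]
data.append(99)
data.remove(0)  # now [5, 1, 28, -2, 71, 52, 99]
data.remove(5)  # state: [1, 28, -2, 71, 52, 99]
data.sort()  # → [-2, 1, 28, 52, 71, 99]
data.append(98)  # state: [-2, 1, 28, 52, 71, 99, 98]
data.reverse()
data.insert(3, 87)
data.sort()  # [-2, 1, 28, 52, 71, 87, 98, 99]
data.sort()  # [-2, 1, 28, 52, 71, 87, 98, 99]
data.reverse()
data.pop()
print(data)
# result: [99, 98, 87, 71, 52, 28, 1]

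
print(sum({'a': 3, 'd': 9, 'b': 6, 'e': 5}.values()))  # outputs 23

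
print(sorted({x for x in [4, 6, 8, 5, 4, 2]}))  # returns [2, 4, 5, 6, 8]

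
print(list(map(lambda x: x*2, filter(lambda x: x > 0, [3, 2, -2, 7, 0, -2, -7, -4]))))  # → [6, 4, 14]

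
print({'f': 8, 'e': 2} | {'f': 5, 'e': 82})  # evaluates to {'f': 5, 'e': 82}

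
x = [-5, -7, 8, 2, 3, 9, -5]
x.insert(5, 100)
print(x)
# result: [-5, -7, 8, 2, 3, 100, 9, -5]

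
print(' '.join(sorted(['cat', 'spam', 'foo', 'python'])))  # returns cat foo python spam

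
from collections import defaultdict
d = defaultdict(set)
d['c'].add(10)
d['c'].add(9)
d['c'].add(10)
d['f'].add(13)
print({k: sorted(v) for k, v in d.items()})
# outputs {'c': [9, 10], 'f': [13]}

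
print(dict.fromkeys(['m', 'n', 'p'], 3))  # {'m': 3, 'n': 3, 'p': 3}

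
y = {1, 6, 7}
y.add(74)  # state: {1, 6, 7, 74}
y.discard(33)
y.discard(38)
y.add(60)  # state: {1, 6, 7, 60, 74}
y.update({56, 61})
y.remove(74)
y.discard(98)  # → {1, 6, 7, 56, 60, 61}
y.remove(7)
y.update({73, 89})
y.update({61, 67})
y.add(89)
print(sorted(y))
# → [1, 6, 56, 60, 61, 67, 73, 89]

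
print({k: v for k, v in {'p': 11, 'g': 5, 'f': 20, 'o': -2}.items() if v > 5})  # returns {'p': 11, 'f': 20}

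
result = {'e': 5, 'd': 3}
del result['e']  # {'d': 3}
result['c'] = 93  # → {'d': 3, 'c': 93}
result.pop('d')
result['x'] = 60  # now {'c': 93, 'x': 60}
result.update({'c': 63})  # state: {'c': 63, 'x': 60}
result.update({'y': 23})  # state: {'c': 63, 'x': 60, 'y': 23}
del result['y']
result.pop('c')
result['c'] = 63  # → {'x': 60, 'c': 63}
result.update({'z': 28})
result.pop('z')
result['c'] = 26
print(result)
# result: {'x': 60, 'c': 26}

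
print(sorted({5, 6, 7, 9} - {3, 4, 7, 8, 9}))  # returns [5, 6]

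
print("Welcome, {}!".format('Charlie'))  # Welcome, Charlie!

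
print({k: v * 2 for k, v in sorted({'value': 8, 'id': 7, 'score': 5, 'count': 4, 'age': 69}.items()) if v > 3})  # {'age': 138, 'count': 8, 'id': 14, 'score': 10, 'value': 16}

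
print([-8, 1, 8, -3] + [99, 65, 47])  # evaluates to [-8, 1, 8, -3, 99, 65, 47]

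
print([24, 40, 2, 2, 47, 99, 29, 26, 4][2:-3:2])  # [2, 47]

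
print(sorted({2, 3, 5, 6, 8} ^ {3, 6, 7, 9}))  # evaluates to [2, 5, 7, 8, 9]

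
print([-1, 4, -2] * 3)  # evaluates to [-1, 4, -2, -1, 4, -2, -1, 4, -2]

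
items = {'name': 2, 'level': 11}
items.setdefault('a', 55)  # 55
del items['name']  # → {'level': 11, 'a': 55}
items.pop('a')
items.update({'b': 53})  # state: {'level': 11, 'b': 53}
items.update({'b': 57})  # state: {'level': 11, 'b': 57}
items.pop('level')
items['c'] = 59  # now {'b': 57, 'c': 59}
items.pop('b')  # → 57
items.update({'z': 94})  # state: {'c': 59, 'z': 94}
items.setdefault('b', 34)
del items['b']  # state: {'c': 59, 'z': 94}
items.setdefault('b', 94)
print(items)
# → {'c': 59, 'z': 94, 'b': 94}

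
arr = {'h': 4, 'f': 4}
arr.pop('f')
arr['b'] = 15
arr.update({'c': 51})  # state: {'h': 4, 'b': 15, 'c': 51}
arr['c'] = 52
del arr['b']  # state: {'h': 4, 'c': 52}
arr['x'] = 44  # {'h': 4, 'c': 52, 'x': 44}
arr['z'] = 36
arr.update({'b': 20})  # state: {'h': 4, 'c': 52, 'x': 44, 'z': 36, 'b': 20}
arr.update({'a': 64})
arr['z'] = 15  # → {'h': 4, 'c': 52, 'x': 44, 'z': 15, 'b': 20, 'a': 64}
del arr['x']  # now {'h': 4, 'c': 52, 'z': 15, 'b': 20, 'a': 64}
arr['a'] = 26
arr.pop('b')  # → 20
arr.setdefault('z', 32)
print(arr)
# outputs {'h': 4, 'c': 52, 'z': 15, 'a': 26}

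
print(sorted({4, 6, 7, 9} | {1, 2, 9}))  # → [1, 2, 4, 6, 7, 9]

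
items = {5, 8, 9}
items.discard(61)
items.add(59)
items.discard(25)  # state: {5, 8, 9, 59}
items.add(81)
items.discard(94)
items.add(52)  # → {5, 8, 9, 52, 59, 81}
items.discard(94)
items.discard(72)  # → {5, 8, 9, 52, 59, 81}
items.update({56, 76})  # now {5, 8, 9, 52, 56, 59, 76, 81}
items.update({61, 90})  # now {5, 8, 9, 52, 56, 59, 61, 76, 81, 90}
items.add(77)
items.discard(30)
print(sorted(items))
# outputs [5, 8, 9, 52, 56, 59, 61, 76, 77, 81, 90]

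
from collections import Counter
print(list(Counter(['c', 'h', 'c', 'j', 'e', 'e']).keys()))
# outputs ['c', 'h', 'j', 'e']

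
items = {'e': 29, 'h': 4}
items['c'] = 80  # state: {'e': 29, 'h': 4, 'c': 80}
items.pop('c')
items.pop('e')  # 29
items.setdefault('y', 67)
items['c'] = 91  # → {'h': 4, 'y': 67, 'c': 91}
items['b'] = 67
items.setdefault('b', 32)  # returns 67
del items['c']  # {'h': 4, 'y': 67, 'b': 67}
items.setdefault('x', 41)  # 41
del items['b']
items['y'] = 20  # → {'h': 4, 'y': 20, 'x': 41}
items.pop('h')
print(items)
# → {'y': 20, 'x': 41}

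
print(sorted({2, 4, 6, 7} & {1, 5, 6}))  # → [6]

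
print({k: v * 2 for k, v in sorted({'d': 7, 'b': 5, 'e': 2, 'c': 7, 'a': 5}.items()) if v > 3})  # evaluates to {'a': 10, 'b': 10, 'c': 14, 'd': 14}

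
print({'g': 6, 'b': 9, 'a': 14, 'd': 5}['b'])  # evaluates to 9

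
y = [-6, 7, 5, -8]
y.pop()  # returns -8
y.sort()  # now [-6, 5, 7]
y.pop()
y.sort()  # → [-6, 5]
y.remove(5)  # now [-6]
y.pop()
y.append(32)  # [32]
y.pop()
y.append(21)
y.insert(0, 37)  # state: [37, 21]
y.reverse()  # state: [21, 37]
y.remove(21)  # [37]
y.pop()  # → 37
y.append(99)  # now [99]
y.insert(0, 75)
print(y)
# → [75, 99]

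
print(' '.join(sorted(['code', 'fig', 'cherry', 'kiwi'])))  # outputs cherry code fig kiwi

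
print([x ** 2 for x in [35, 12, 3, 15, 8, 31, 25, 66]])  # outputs [1225, 144, 9, 225, 64, 961, 625, 4356]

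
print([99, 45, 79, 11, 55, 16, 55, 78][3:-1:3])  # [11, 55]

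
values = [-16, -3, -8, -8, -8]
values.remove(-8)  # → [-16, -3, -8, -8]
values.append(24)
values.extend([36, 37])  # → [-16, -3, -8, -8, 24, 36, 37]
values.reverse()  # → [37, 36, 24, -8, -8, -3, -16]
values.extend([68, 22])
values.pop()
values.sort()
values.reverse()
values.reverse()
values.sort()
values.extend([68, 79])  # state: [-16, -8, -8, -3, 24, 36, 37, 68, 68, 79]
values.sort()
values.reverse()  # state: [79, 68, 68, 37, 36, 24, -3, -8, -8, -16]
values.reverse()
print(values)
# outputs [-16, -8, -8, -3, 24, 36, 37, 68, 68, 79]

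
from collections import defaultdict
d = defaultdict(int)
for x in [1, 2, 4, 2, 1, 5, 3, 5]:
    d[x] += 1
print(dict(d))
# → {1: 2, 2: 2, 4: 1, 5: 2, 3: 1}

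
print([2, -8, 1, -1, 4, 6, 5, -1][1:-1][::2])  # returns [-8, -1, 6]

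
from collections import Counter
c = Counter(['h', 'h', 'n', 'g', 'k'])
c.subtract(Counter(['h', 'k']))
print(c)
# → Counter({'h': 1, 'n': 1, 'g': 1, 'k': 0})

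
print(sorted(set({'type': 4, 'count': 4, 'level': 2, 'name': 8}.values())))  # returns [2, 4, 8]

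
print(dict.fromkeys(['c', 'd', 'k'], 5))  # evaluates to {'c': 5, 'd': 5, 'k': 5}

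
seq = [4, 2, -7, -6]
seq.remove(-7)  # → [4, 2, -6]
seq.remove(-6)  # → [4, 2]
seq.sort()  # [2, 4]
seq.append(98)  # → [2, 4, 98]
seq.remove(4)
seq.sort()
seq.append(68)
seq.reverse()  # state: [68, 98, 2]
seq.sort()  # [2, 68, 98]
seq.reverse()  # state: [98, 68, 2]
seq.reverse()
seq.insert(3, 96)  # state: [2, 68, 98, 96]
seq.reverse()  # [96, 98, 68, 2]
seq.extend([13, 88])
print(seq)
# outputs [96, 98, 68, 2, 13, 88]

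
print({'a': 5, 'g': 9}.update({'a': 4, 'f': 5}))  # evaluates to None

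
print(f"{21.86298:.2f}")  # 21.86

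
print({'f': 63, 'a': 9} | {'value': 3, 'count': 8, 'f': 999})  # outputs {'f': 999, 'a': 9, 'value': 3, 'count': 8}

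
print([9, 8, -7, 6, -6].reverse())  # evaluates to None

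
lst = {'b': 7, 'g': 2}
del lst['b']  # {'g': 2}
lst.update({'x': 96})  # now {'g': 2, 'x': 96}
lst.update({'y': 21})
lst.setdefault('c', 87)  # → 87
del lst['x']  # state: {'g': 2, 'y': 21, 'c': 87}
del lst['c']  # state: {'g': 2, 'y': 21}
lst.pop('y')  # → 21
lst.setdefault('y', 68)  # 68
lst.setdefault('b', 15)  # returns 15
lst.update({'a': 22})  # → {'g': 2, 'y': 68, 'b': 15, 'a': 22}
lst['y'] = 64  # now {'g': 2, 'y': 64, 'b': 15, 'a': 22}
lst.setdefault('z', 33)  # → 33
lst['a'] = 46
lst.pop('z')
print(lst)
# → {'g': 2, 'y': 64, 'b': 15, 'a': 46}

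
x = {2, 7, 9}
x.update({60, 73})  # {2, 7, 9, 60, 73}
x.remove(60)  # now {2, 7, 9, 73}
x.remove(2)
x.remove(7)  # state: {9, 73}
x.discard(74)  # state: {9, 73}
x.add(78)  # {9, 73, 78}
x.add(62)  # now {9, 62, 73, 78}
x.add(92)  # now {9, 62, 73, 78, 92}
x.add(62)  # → {9, 62, 73, 78, 92}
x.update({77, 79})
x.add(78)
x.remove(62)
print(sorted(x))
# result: [9, 73, 77, 78, 79, 92]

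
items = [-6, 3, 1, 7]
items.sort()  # [-6, 1, 3, 7]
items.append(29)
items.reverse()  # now [29, 7, 3, 1, -6]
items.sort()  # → [-6, 1, 3, 7, 29]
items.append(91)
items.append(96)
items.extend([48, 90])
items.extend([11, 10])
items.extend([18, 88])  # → [-6, 1, 3, 7, 29, 91, 96, 48, 90, 11, 10, 18, 88]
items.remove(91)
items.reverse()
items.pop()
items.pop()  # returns 1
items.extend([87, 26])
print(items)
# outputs [88, 18, 10, 11, 90, 48, 96, 29, 7, 3, 87, 26]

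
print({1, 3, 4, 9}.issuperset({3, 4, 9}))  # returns True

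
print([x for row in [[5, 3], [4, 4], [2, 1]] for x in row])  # [5, 3, 4, 4, 2, 1]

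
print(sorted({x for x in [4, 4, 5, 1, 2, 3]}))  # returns [1, 2, 3, 4, 5]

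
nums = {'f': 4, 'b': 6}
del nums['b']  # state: {'f': 4}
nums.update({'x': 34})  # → {'f': 4, 'x': 34}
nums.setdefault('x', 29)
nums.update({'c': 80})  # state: {'f': 4, 'x': 34, 'c': 80}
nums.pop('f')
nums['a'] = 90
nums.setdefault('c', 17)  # 80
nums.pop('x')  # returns 34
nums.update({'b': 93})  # {'c': 80, 'a': 90, 'b': 93}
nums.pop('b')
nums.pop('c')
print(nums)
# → {'a': 90}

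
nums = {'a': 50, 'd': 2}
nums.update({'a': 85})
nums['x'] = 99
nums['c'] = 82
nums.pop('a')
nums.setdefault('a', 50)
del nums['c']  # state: {'d': 2, 'x': 99, 'a': 50}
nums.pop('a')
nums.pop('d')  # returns 2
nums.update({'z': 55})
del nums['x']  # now {'z': 55}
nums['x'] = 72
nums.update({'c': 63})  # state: {'z': 55, 'x': 72, 'c': 63}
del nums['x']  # {'z': 55, 'c': 63}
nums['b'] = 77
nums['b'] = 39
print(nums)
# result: {'z': 55, 'c': 63, 'b': 39}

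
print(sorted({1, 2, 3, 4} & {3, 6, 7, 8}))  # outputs [3]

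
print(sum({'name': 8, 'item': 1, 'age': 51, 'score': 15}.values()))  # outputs 75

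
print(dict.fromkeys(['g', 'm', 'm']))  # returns {'g': None, 'm': None}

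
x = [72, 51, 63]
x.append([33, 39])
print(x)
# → [72, 51, 63, [33, 39]]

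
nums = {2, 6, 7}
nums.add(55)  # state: {2, 6, 7, 55}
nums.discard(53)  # {2, 6, 7, 55}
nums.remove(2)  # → {6, 7, 55}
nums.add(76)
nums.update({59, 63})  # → {6, 7, 55, 59, 63, 76}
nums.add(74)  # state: {6, 7, 55, 59, 63, 74, 76}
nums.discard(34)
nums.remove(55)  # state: {6, 7, 59, 63, 74, 76}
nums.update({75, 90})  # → {6, 7, 59, 63, 74, 75, 76, 90}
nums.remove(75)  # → {6, 7, 59, 63, 74, 76, 90}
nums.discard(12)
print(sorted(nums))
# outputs [6, 7, 59, 63, 74, 76, 90]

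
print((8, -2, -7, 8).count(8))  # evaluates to 2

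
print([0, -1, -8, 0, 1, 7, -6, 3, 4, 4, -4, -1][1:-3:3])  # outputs [-1, 1, 3]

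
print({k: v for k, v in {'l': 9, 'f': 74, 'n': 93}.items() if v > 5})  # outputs {'l': 9, 'f': 74, 'n': 93}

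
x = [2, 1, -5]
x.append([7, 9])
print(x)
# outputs [2, 1, -5, [7, 9]]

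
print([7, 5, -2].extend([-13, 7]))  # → None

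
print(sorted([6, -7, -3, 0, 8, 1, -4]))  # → [-7, -4, -3, 0, 1, 6, 8]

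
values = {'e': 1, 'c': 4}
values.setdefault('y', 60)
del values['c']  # {'e': 1, 'y': 60}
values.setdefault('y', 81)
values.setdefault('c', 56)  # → 56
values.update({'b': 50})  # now {'e': 1, 'y': 60, 'c': 56, 'b': 50}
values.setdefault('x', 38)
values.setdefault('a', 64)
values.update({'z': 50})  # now {'e': 1, 'y': 60, 'c': 56, 'b': 50, 'x': 38, 'a': 64, 'z': 50}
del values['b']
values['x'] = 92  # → {'e': 1, 'y': 60, 'c': 56, 'x': 92, 'a': 64, 'z': 50}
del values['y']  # {'e': 1, 'c': 56, 'x': 92, 'a': 64, 'z': 50}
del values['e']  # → {'c': 56, 'x': 92, 'a': 64, 'z': 50}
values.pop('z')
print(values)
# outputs {'c': 56, 'x': 92, 'a': 64}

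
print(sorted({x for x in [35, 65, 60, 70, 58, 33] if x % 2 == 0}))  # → [58, 60, 70]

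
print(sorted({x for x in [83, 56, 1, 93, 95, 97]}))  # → [1, 56, 83, 93, 95, 97]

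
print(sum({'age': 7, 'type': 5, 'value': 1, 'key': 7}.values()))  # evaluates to 20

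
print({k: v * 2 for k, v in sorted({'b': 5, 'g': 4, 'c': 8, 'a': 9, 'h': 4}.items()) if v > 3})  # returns {'a': 18, 'b': 10, 'c': 16, 'g': 8, 'h': 8}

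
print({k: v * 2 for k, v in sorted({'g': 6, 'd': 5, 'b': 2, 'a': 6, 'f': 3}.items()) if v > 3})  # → {'a': 12, 'd': 10, 'g': 12}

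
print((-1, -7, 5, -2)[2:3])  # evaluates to (5,)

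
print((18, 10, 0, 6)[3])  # 6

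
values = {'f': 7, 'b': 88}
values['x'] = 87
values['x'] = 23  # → {'f': 7, 'b': 88, 'x': 23}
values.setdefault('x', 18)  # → 23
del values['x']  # {'f': 7, 'b': 88}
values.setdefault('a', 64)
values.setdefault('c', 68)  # 68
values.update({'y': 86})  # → {'f': 7, 'b': 88, 'a': 64, 'c': 68, 'y': 86}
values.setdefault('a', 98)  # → 64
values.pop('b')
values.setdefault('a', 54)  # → 64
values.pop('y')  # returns 86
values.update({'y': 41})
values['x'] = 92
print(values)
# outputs {'f': 7, 'a': 64, 'c': 68, 'y': 41, 'x': 92}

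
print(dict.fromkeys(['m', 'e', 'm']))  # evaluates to {'m': None, 'e': None}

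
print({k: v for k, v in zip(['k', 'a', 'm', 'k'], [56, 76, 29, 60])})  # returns {'k': 60, 'a': 76, 'm': 29}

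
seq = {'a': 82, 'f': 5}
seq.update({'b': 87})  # {'a': 82, 'f': 5, 'b': 87}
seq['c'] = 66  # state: {'a': 82, 'f': 5, 'b': 87, 'c': 66}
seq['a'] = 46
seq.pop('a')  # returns 46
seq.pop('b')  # 87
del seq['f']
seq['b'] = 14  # {'c': 66, 'b': 14}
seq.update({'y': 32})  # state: {'c': 66, 'b': 14, 'y': 32}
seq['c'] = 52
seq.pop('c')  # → 52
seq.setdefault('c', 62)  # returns 62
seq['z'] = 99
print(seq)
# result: {'b': 14, 'y': 32, 'c': 62, 'z': 99}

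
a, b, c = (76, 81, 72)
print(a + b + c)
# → 229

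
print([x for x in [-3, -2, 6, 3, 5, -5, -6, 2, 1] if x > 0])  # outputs [6, 3, 5, 2, 1]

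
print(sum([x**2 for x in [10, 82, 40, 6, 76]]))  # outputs 14236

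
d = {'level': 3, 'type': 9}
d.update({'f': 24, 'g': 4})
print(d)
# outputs {'level': 3, 'type': 9, 'f': 24, 'g': 4}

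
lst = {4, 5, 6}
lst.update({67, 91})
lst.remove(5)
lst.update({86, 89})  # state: {4, 6, 67, 86, 89, 91}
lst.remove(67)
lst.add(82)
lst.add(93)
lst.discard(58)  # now {4, 6, 82, 86, 89, 91, 93}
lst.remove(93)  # {4, 6, 82, 86, 89, 91}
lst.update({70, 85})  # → {4, 6, 70, 82, 85, 86, 89, 91}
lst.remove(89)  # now {4, 6, 70, 82, 85, 86, 91}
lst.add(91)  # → {4, 6, 70, 82, 85, 86, 91}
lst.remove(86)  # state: {4, 6, 70, 82, 85, 91}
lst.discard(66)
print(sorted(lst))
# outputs [4, 6, 70, 82, 85, 91]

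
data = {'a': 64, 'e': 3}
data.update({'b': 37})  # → {'a': 64, 'e': 3, 'b': 37}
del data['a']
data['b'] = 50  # {'e': 3, 'b': 50}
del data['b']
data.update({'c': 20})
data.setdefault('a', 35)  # 35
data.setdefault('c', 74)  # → 20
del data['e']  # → {'c': 20, 'a': 35}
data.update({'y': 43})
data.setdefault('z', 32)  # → 32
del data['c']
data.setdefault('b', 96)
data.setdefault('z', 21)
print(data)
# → {'a': 35, 'y': 43, 'z': 32, 'b': 96}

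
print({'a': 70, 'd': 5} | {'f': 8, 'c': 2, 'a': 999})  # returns {'a': 999, 'd': 5, 'f': 8, 'c': 2}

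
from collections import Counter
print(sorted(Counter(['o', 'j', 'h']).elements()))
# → ['h', 'j', 'o']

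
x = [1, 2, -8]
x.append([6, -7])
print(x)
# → [1, 2, -8, [6, -7]]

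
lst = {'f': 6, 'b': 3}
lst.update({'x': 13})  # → {'f': 6, 'b': 3, 'x': 13}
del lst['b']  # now {'f': 6, 'x': 13}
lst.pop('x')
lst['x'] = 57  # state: {'f': 6, 'x': 57}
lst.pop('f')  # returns 6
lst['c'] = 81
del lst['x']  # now {'c': 81}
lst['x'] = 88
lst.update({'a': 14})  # {'c': 81, 'x': 88, 'a': 14}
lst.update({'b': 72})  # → {'c': 81, 'x': 88, 'a': 14, 'b': 72}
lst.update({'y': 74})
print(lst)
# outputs {'c': 81, 'x': 88, 'a': 14, 'b': 72, 'y': 74}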